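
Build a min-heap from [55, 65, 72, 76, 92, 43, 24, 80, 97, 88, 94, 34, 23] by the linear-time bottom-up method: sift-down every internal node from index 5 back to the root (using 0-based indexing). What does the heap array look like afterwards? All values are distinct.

sift down from index 5:
  43 vs smaller child 23 at index 12, swap → [55, 65, 72, 76, 92, 23, 24, 80, 97, 88, 94, 34, 43]
sift down from index 4:
  92 vs smaller child 88 at index 9, swap → [55, 65, 72, 76, 88, 23, 24, 80, 97, 92, 94, 34, 43]
sift down from index 3: already satisfies heap property
sift down from index 2:
  72 vs smaller child 23 at index 5, swap → [55, 65, 23, 76, 88, 72, 24, 80, 97, 92, 94, 34, 43]
  72 vs smaller child 34 at index 11, swap → [55, 65, 23, 76, 88, 34, 24, 80, 97, 92, 94, 72, 43]
sift down from index 1: already satisfies heap property
sift down from index 0:
  55 vs smaller child 23 at index 2, swap → [23, 65, 55, 76, 88, 34, 24, 80, 97, 92, 94, 72, 43]
  55 vs smaller child 24 at index 6, swap → [23, 65, 24, 76, 88, 34, 55, 80, 97, 92, 94, 72, 43]

[23, 65, 24, 76, 88, 34, 55, 80, 97, 92, 94, 72, 43]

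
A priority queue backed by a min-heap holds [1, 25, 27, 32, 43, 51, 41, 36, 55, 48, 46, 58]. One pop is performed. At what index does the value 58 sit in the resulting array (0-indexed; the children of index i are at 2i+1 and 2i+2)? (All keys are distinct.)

7

remove root 1; move last element 58 to root → [58, 25, 27, 32, 43, 51, 41, 36, 55, 48, 46]
58 vs smaller child 25 at index 1, swap → [25, 58, 27, 32, 43, 51, 41, 36, 55, 48, 46]
58 vs smaller child 32 at index 3, swap → [25, 32, 27, 58, 43, 51, 41, 36, 55, 48, 46]
58 vs smaller child 36 at index 7, swap → [25, 32, 27, 36, 43, 51, 41, 58, 55, 48, 46]
resulting array: [25, 32, 27, 36, 43, 51, 41, 58, 55, 48, 46]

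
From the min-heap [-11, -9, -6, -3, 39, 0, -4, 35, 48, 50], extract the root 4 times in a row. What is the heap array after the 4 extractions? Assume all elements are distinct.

[-3, 35, 0, 48, 39, 50]

extract-min #1 returns -11:
  remove root -11; move last element 50 to root → [50, -9, -6, -3, 39, 0, -4, 35, 48]
  50 vs smaller child -9 at index 1, swap → [-9, 50, -6, -3, 39, 0, -4, 35, 48]
  50 vs smaller child -3 at index 3, swap → [-9, -3, -6, 50, 39, 0, -4, 35, 48]
  50 vs smaller child 35 at index 7, swap → [-9, -3, -6, 35, 39, 0, -4, 50, 48]
extract-min #2 returns -9:
  remove root -9; move last element 48 to root → [48, -3, -6, 35, 39, 0, -4, 50]
  48 vs smaller child -6 at index 2, swap → [-6, -3, 48, 35, 39, 0, -4, 50]
  48 vs smaller child -4 at index 6, swap → [-6, -3, -4, 35, 39, 0, 48, 50]
extract-min #3 returns -6:
  remove root -6; move last element 50 to root → [50, -3, -4, 35, 39, 0, 48]
  50 vs smaller child -4 at index 2, swap → [-4, -3, 50, 35, 39, 0, 48]
  50 vs smaller child 0 at index 5, swap → [-4, -3, 0, 35, 39, 50, 48]
extract-min #4 returns -4:
  remove root -4; move last element 48 to root → [48, -3, 0, 35, 39, 50]
  48 vs smaller child -3 at index 1, swap → [-3, 48, 0, 35, 39, 50]
  48 vs smaller child 35 at index 3, swap → [-3, 35, 0, 48, 39, 50]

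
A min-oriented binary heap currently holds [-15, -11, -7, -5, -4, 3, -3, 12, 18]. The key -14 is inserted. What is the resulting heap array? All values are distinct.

[-15, -14, -7, -5, -11, 3, -3, 12, 18, -4]

append -14 at index 9 → [-15, -11, -7, -5, -4, 3, -3, 12, 18, -14]
-14 < parent -4 at index 4, swap → [-15, -11, -7, -5, -14, 3, -3, 12, 18, -4]
-14 < parent -11 at index 1, swap → [-15, -14, -7, -5, -11, 3, -3, 12, 18, -4]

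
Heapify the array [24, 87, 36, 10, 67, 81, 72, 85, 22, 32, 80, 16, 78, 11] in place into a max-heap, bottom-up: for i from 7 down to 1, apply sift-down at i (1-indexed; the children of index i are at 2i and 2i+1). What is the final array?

[87, 85, 81, 24, 80, 78, 72, 10, 22, 32, 67, 16, 36, 11]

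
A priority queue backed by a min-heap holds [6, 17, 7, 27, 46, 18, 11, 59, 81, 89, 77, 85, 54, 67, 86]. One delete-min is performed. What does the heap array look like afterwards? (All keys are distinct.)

[7, 17, 11, 27, 46, 18, 67, 59, 81, 89, 77, 85, 54, 86]

remove root 6; move last element 86 to root → [86, 17, 7, 27, 46, 18, 11, 59, 81, 89, 77, 85, 54, 67]
86 vs smaller child 7 at index 2, swap → [7, 17, 86, 27, 46, 18, 11, 59, 81, 89, 77, 85, 54, 67]
86 vs smaller child 11 at index 6, swap → [7, 17, 11, 27, 46, 18, 86, 59, 81, 89, 77, 85, 54, 67]
86 vs only child 67 at index 13, swap → [7, 17, 11, 27, 46, 18, 67, 59, 81, 89, 77, 85, 54, 86]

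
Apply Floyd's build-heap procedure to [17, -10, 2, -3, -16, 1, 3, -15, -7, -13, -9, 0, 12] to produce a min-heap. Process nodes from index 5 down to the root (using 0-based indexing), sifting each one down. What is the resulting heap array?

sift down from index 5:
  1 vs smaller child 0 at index 11, swap → [17, -10, 2, -3, -16, 0, 3, -15, -7, -13, -9, 1, 12]
sift down from index 4: already satisfies heap property
sift down from index 3:
  -3 vs smaller child -15 at index 7, swap → [17, -10, 2, -15, -16, 0, 3, -3, -7, -13, -9, 1, 12]
sift down from index 2:
  2 vs smaller child 0 at index 5, swap → [17, -10, 0, -15, -16, 2, 3, -3, -7, -13, -9, 1, 12]
  2 vs smaller child 1 at index 11, swap → [17, -10, 0, -15, -16, 1, 3, -3, -7, -13, -9, 2, 12]
sift down from index 1:
  -10 vs smaller child -16 at index 4, swap → [17, -16, 0, -15, -10, 1, 3, -3, -7, -13, -9, 2, 12]
  -10 vs smaller child -13 at index 9, swap → [17, -16, 0, -15, -13, 1, 3, -3, -7, -10, -9, 2, 12]
sift down from index 0:
  17 vs smaller child -16 at index 1, swap → [-16, 17, 0, -15, -13, 1, 3, -3, -7, -10, -9, 2, 12]
  17 vs smaller child -15 at index 3, swap → [-16, -15, 0, 17, -13, 1, 3, -3, -7, -10, -9, 2, 12]
  17 vs smaller child -7 at index 8, swap → [-16, -15, 0, -7, -13, 1, 3, -3, 17, -10, -9, 2, 12]

[-16, -15, 0, -7, -13, 1, 3, -3, 17, -10, -9, 2, 12]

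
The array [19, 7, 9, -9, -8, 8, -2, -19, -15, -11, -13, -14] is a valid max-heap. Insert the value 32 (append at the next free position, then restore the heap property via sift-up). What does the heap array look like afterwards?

[32, 7, 19, -9, -8, 9, -2, -19, -15, -11, -13, -14, 8]

append 32 at index 12 → [19, 7, 9, -9, -8, 8, -2, -19, -15, -11, -13, -14, 32]
32 > parent 8 at index 5, swap → [19, 7, 9, -9, -8, 32, -2, -19, -15, -11, -13, -14, 8]
32 > parent 9 at index 2, swap → [19, 7, 32, -9, -8, 9, -2, -19, -15, -11, -13, -14, 8]
32 > parent 19 at index 0, swap → [32, 7, 19, -9, -8, 9, -2, -19, -15, -11, -13, -14, 8]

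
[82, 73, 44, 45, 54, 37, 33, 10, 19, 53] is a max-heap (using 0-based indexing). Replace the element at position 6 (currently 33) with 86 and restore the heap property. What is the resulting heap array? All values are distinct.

set index 6 from 33 to 86 → [82, 73, 44, 45, 54, 37, 86, 10, 19, 53]
86 > parent 44 at index 2, swap → [82, 73, 86, 45, 54, 37, 44, 10, 19, 53]
86 > parent 82 at index 0, swap → [86, 73, 82, 45, 54, 37, 44, 10, 19, 53]

[86, 73, 82, 45, 54, 37, 44, 10, 19, 53]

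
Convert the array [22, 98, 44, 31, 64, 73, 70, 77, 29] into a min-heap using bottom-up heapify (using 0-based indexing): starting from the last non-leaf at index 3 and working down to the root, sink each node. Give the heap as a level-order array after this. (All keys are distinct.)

[22, 29, 44, 31, 64, 73, 70, 77, 98]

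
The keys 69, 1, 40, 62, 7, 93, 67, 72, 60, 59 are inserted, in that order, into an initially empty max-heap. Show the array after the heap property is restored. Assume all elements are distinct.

[93, 72, 69, 62, 59, 40, 67, 1, 60, 7]

Insert 69:
  append 69 at index 0 → [69] (no swap needed)
Insert 1:
  append 1 at index 1 → [69, 1] (no swap needed)
Insert 40:
  append 40 at index 2 → [69, 1, 40] (no swap needed)
Insert 62:
  append 62 at index 3 → [69, 1, 40, 62]
  62 > parent 1 at index 1, swap → [69, 62, 40, 1]
Insert 7:
  append 7 at index 4 → [69, 62, 40, 1, 7] (no swap needed)
Insert 93:
  append 93 at index 5 → [69, 62, 40, 1, 7, 93]
  93 > parent 40 at index 2, swap → [69, 62, 93, 1, 7, 40]
  93 > parent 69 at index 0, swap → [93, 62, 69, 1, 7, 40]
Insert 67:
  append 67 at index 6 → [93, 62, 69, 1, 7, 40, 67] (no swap needed)
Insert 72:
  append 72 at index 7 → [93, 62, 69, 1, 7, 40, 67, 72]
  72 > parent 1 at index 3, swap → [93, 62, 69, 72, 7, 40, 67, 1]
  72 > parent 62 at index 1, swap → [93, 72, 69, 62, 7, 40, 67, 1]
Insert 60:
  append 60 at index 8 → [93, 72, 69, 62, 7, 40, 67, 1, 60] (no swap needed)
Insert 59:
  append 59 at index 9 → [93, 72, 69, 62, 7, 40, 67, 1, 60, 59]
  59 > parent 7 at index 4, swap → [93, 72, 69, 62, 59, 40, 67, 1, 60, 7]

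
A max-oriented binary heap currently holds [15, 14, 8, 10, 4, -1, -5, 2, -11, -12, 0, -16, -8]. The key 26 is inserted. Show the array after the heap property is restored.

append 26 at index 13 → [15, 14, 8, 10, 4, -1, -5, 2, -11, -12, 0, -16, -8, 26]
26 > parent -5 at index 6, swap → [15, 14, 8, 10, 4, -1, 26, 2, -11, -12, 0, -16, -8, -5]
26 > parent 8 at index 2, swap → [15, 14, 26, 10, 4, -1, 8, 2, -11, -12, 0, -16, -8, -5]
26 > parent 15 at index 0, swap → [26, 14, 15, 10, 4, -1, 8, 2, -11, -12, 0, -16, -8, -5]

[26, 14, 15, 10, 4, -1, 8, 2, -11, -12, 0, -16, -8, -5]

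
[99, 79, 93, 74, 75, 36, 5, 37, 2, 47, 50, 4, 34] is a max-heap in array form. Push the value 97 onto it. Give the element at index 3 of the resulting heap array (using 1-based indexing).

append 97 at index 14 → [99, 79, 93, 74, 75, 36, 5, 37, 2, 47, 50, 4, 34, 97]
97 > parent 5 at index 7, swap → [99, 79, 93, 74, 75, 36, 97, 37, 2, 47, 50, 4, 34, 5]
97 > parent 93 at index 3, swap → [99, 79, 97, 74, 75, 36, 93, 37, 2, 47, 50, 4, 34, 5]
resulting array: [99, 79, 97, 74, 75, 36, 93, 37, 2, 47, 50, 4, 34, 5]

97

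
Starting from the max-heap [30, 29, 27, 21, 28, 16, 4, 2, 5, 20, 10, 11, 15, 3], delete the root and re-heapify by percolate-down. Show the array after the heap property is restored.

[29, 28, 27, 21, 20, 16, 4, 2, 5, 3, 10, 11, 15]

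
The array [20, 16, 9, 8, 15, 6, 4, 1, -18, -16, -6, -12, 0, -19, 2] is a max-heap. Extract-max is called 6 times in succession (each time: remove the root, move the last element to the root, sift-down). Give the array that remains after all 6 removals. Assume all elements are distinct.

[4, 2, 0, 1, -6, -16, -12, -19, -18]

extract-max #1 returns 20:
  remove root 20; move last element 2 to root → [2, 16, 9, 8, 15, 6, 4, 1, -18, -16, -6, -12, 0, -19]
  2 vs larger child 16 at index 1, swap → [16, 2, 9, 8, 15, 6, 4, 1, -18, -16, -6, -12, 0, -19]
  2 vs larger child 15 at index 4, swap → [16, 15, 9, 8, 2, 6, 4, 1, -18, -16, -6, -12, 0, -19]
extract-max #2 returns 16:
  remove root 16; move last element -19 to root → [-19, 15, 9, 8, 2, 6, 4, 1, -18, -16, -6, -12, 0]
  -19 vs larger child 15 at index 1, swap → [15, -19, 9, 8, 2, 6, 4, 1, -18, -16, -6, -12, 0]
  -19 vs larger child 8 at index 3, swap → [15, 8, 9, -19, 2, 6, 4, 1, -18, -16, -6, -12, 0]
  -19 vs larger child 1 at index 7, swap → [15, 8, 9, 1, 2, 6, 4, -19, -18, -16, -6, -12, 0]
extract-max #3 returns 15:
  remove root 15; move last element 0 to root → [0, 8, 9, 1, 2, 6, 4, -19, -18, -16, -6, -12]
  0 vs larger child 9 at index 2, swap → [9, 8, 0, 1, 2, 6, 4, -19, -18, -16, -6, -12]
  0 vs larger child 6 at index 5, swap → [9, 8, 6, 1, 2, 0, 4, -19, -18, -16, -6, -12]
extract-max #4 returns 9:
  remove root 9; move last element -12 to root → [-12, 8, 6, 1, 2, 0, 4, -19, -18, -16, -6]
  -12 vs larger child 8 at index 1, swap → [8, -12, 6, 1, 2, 0, 4, -19, -18, -16, -6]
  -12 vs larger child 2 at index 4, swap → [8, 2, 6, 1, -12, 0, 4, -19, -18, -16, -6]
  -12 vs larger child -6 at index 10, swap → [8, 2, 6, 1, -6, 0, 4, -19, -18, -16, -12]
extract-max #5 returns 8:
  remove root 8; move last element -12 to root → [-12, 2, 6, 1, -6, 0, 4, -19, -18, -16]
  -12 vs larger child 6 at index 2, swap → [6, 2, -12, 1, -6, 0, 4, -19, -18, -16]
  -12 vs larger child 4 at index 6, swap → [6, 2, 4, 1, -6, 0, -12, -19, -18, -16]
extract-max #6 returns 6:
  remove root 6; move last element -16 to root → [-16, 2, 4, 1, -6, 0, -12, -19, -18]
  -16 vs larger child 4 at index 2, swap → [4, 2, -16, 1, -6, 0, -12, -19, -18]
  -16 vs larger child 0 at index 5, swap → [4, 2, 0, 1, -6, -16, -12, -19, -18]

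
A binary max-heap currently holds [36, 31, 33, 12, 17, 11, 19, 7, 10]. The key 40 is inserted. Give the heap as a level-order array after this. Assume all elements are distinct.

[40, 36, 33, 12, 31, 11, 19, 7, 10, 17]

append 40 at index 9 → [36, 31, 33, 12, 17, 11, 19, 7, 10, 40]
40 > parent 17 at index 4, swap → [36, 31, 33, 12, 40, 11, 19, 7, 10, 17]
40 > parent 31 at index 1, swap → [36, 40, 33, 12, 31, 11, 19, 7, 10, 17]
40 > parent 36 at index 0, swap → [40, 36, 33, 12, 31, 11, 19, 7, 10, 17]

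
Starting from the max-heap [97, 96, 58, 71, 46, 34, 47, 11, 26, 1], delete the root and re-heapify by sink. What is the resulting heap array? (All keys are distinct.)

remove root 97; move last element 1 to root → [1, 96, 58, 71, 46, 34, 47, 11, 26]
1 vs larger child 96 at index 1, swap → [96, 1, 58, 71, 46, 34, 47, 11, 26]
1 vs larger child 71 at index 3, swap → [96, 71, 58, 1, 46, 34, 47, 11, 26]
1 vs larger child 26 at index 8, swap → [96, 71, 58, 26, 46, 34, 47, 11, 1]

[96, 71, 58, 26, 46, 34, 47, 11, 1]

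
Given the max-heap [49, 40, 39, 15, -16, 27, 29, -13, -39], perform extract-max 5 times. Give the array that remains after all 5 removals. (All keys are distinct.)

[15, -13, -39, -16]

extract-max #1 returns 49:
  remove root 49; move last element -39 to root → [-39, 40, 39, 15, -16, 27, 29, -13]
  -39 vs larger child 40 at index 1, swap → [40, -39, 39, 15, -16, 27, 29, -13]
  -39 vs larger child 15 at index 3, swap → [40, 15, 39, -39, -16, 27, 29, -13]
  -39 vs only child -13 at index 7, swap → [40, 15, 39, -13, -16, 27, 29, -39]
extract-max #2 returns 40:
  remove root 40; move last element -39 to root → [-39, 15, 39, -13, -16, 27, 29]
  -39 vs larger child 39 at index 2, swap → [39, 15, -39, -13, -16, 27, 29]
  -39 vs larger child 29 at index 6, swap → [39, 15, 29, -13, -16, 27, -39]
extract-max #3 returns 39:
  remove root 39; move last element -39 to root → [-39, 15, 29, -13, -16, 27]
  -39 vs larger child 29 at index 2, swap → [29, 15, -39, -13, -16, 27]
  -39 vs only child 27 at index 5, swap → [29, 15, 27, -13, -16, -39]
extract-max #4 returns 29:
  remove root 29; move last element -39 to root → [-39, 15, 27, -13, -16]
  -39 vs larger child 27 at index 2, swap → [27, 15, -39, -13, -16]
extract-max #5 returns 27:
  remove root 27; move last element -16 to root → [-16, 15, -39, -13]
  -16 vs larger child 15 at index 1, swap → [15, -16, -39, -13]
  -16 vs only child -13 at index 3, swap → [15, -13, -39, -16]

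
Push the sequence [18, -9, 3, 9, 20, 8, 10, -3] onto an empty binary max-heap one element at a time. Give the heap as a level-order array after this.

Insert 18:
  append 18 at index 0 → [18] (no swap needed)
Insert -9:
  append -9 at index 1 → [18, -9] (no swap needed)
Insert 3:
  append 3 at index 2 → [18, -9, 3] (no swap needed)
Insert 9:
  append 9 at index 3 → [18, -9, 3, 9]
  9 > parent -9 at index 1, swap → [18, 9, 3, -9]
Insert 20:
  append 20 at index 4 → [18, 9, 3, -9, 20]
  20 > parent 9 at index 1, swap → [18, 20, 3, -9, 9]
  20 > parent 18 at index 0, swap → [20, 18, 3, -9, 9]
Insert 8:
  append 8 at index 5 → [20, 18, 3, -9, 9, 8]
  8 > parent 3 at index 2, swap → [20, 18, 8, -9, 9, 3]
Insert 10:
  append 10 at index 6 → [20, 18, 8, -9, 9, 3, 10]
  10 > parent 8 at index 2, swap → [20, 18, 10, -9, 9, 3, 8]
Insert -3:
  append -3 at index 7 → [20, 18, 10, -9, 9, 3, 8, -3]
  -3 > parent -9 at index 3, swap → [20, 18, 10, -3, 9, 3, 8, -9]

[20, 18, 10, -3, 9, 3, 8, -9]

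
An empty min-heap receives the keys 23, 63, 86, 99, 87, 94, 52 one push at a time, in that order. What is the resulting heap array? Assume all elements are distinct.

[23, 63, 52, 99, 87, 94, 86]

Insert 23:
  append 23 at index 0 → [23] (no swap needed)
Insert 63:
  append 63 at index 1 → [23, 63] (no swap needed)
Insert 86:
  append 86 at index 2 → [23, 63, 86] (no swap needed)
Insert 99:
  append 99 at index 3 → [23, 63, 86, 99] (no swap needed)
Insert 87:
  append 87 at index 4 → [23, 63, 86, 99, 87] (no swap needed)
Insert 94:
  append 94 at index 5 → [23, 63, 86, 99, 87, 94] (no swap needed)
Insert 52:
  append 52 at index 6 → [23, 63, 86, 99, 87, 94, 52]
  52 < parent 86 at index 2, swap → [23, 63, 52, 99, 87, 94, 86]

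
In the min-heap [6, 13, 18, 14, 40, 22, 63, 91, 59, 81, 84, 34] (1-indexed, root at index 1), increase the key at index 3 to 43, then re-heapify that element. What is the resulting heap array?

[6, 13, 22, 14, 40, 34, 63, 91, 59, 81, 84, 43]

set index 3 from 18 to 43 → [6, 13, 43, 14, 40, 22, 63, 91, 59, 81, 84, 34]
43 vs smaller child 22 at index 6, swap → [6, 13, 22, 14, 40, 43, 63, 91, 59, 81, 84, 34]
43 vs only child 34 at index 12, swap → [6, 13, 22, 14, 40, 34, 63, 91, 59, 81, 84, 43]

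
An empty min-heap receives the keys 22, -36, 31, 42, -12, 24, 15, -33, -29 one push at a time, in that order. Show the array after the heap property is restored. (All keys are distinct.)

[-36, -33, 15, -29, 22, 31, 24, 42, -12]

Insert 22:
  append 22 at index 0 → [22] (no swap needed)
Insert -36:
  append -36 at index 1 → [22, -36]
  -36 < parent 22 at index 0, swap → [-36, 22]
Insert 31:
  append 31 at index 2 → [-36, 22, 31] (no swap needed)
Insert 42:
  append 42 at index 3 → [-36, 22, 31, 42] (no swap needed)
Insert -12:
  append -12 at index 4 → [-36, 22, 31, 42, -12]
  -12 < parent 22 at index 1, swap → [-36, -12, 31, 42, 22]
Insert 24:
  append 24 at index 5 → [-36, -12, 31, 42, 22, 24]
  24 < parent 31 at index 2, swap → [-36, -12, 24, 42, 22, 31]
Insert 15:
  append 15 at index 6 → [-36, -12, 24, 42, 22, 31, 15]
  15 < parent 24 at index 2, swap → [-36, -12, 15, 42, 22, 31, 24]
Insert -33:
  append -33 at index 7 → [-36, -12, 15, 42, 22, 31, 24, -33]
  -33 < parent 42 at index 3, swap → [-36, -12, 15, -33, 22, 31, 24, 42]
  -33 < parent -12 at index 1, swap → [-36, -33, 15, -12, 22, 31, 24, 42]
Insert -29:
  append -29 at index 8 → [-36, -33, 15, -12, 22, 31, 24, 42, -29]
  -29 < parent -12 at index 3, swap → [-36, -33, 15, -29, 22, 31, 24, 42, -12]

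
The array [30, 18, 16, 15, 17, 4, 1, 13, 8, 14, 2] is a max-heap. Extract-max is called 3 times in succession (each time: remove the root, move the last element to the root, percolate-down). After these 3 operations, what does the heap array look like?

extract-max #1 returns 30:
  remove root 30; move last element 2 to root → [2, 18, 16, 15, 17, 4, 1, 13, 8, 14]
  2 vs larger child 18 at index 1, swap → [18, 2, 16, 15, 17, 4, 1, 13, 8, 14]
  2 vs larger child 17 at index 4, swap → [18, 17, 16, 15, 2, 4, 1, 13, 8, 14]
  2 vs only child 14 at index 9, swap → [18, 17, 16, 15, 14, 4, 1, 13, 8, 2]
extract-max #2 returns 18:
  remove root 18; move last element 2 to root → [2, 17, 16, 15, 14, 4, 1, 13, 8]
  2 vs larger child 17 at index 1, swap → [17, 2, 16, 15, 14, 4, 1, 13, 8]
  2 vs larger child 15 at index 3, swap → [17, 15, 16, 2, 14, 4, 1, 13, 8]
  2 vs larger child 13 at index 7, swap → [17, 15, 16, 13, 14, 4, 1, 2, 8]
extract-max #3 returns 17:
  remove root 17; move last element 8 to root → [8, 15, 16, 13, 14, 4, 1, 2]
  8 vs larger child 16 at index 2, swap → [16, 15, 8, 13, 14, 4, 1, 2]

[16, 15, 8, 13, 14, 4, 1, 2]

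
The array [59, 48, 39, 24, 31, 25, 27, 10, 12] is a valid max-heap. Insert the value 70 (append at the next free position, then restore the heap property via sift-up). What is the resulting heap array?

[70, 59, 39, 24, 48, 25, 27, 10, 12, 31]

append 70 at index 9 → [59, 48, 39, 24, 31, 25, 27, 10, 12, 70]
70 > parent 31 at index 4, swap → [59, 48, 39, 24, 70, 25, 27, 10, 12, 31]
70 > parent 48 at index 1, swap → [59, 70, 39, 24, 48, 25, 27, 10, 12, 31]
70 > parent 59 at index 0, swap → [70, 59, 39, 24, 48, 25, 27, 10, 12, 31]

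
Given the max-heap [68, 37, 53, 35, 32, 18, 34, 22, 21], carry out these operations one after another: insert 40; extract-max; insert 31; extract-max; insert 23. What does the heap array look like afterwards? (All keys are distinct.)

insert 40:
  append 40 at index 9 → [68, 37, 53, 35, 32, 18, 34, 22, 21, 40]
  40 > parent 32 at index 4, swap → [68, 37, 53, 35, 40, 18, 34, 22, 21, 32]
  40 > parent 37 at index 1, swap → [68, 40, 53, 35, 37, 18, 34, 22, 21, 32]
extract-max → returns 68:
  remove root 68; move last element 32 to root → [32, 40, 53, 35, 37, 18, 34, 22, 21]
  32 vs larger child 53 at index 2, swap → [53, 40, 32, 35, 37, 18, 34, 22, 21]
  32 vs larger child 34 at index 6, swap → [53, 40, 34, 35, 37, 18, 32, 22, 21]
insert 31:
  append 31 at index 9 → [53, 40, 34, 35, 37, 18, 32, 22, 21, 31] (no swap needed)
extract-max → returns 53:
  remove root 53; move last element 31 to root → [31, 40, 34, 35, 37, 18, 32, 22, 21]
  31 vs larger child 40 at index 1, swap → [40, 31, 34, 35, 37, 18, 32, 22, 21]
  31 vs larger child 37 at index 4, swap → [40, 37, 34, 35, 31, 18, 32, 22, 21]
insert 23:
  append 23 at index 9 → [40, 37, 34, 35, 31, 18, 32, 22, 21, 23] (no swap needed)

[40, 37, 34, 35, 31, 18, 32, 22, 21, 23]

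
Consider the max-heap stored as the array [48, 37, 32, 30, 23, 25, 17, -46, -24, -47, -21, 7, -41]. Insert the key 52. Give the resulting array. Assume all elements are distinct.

append 52 at index 13 → [48, 37, 32, 30, 23, 25, 17, -46, -24, -47, -21, 7, -41, 52]
52 > parent 17 at index 6, swap → [48, 37, 32, 30, 23, 25, 52, -46, -24, -47, -21, 7, -41, 17]
52 > parent 32 at index 2, swap → [48, 37, 52, 30, 23, 25, 32, -46, -24, -47, -21, 7, -41, 17]
52 > parent 48 at index 0, swap → [52, 37, 48, 30, 23, 25, 32, -46, -24, -47, -21, 7, -41, 17]

[52, 37, 48, 30, 23, 25, 32, -46, -24, -47, -21, 7, -41, 17]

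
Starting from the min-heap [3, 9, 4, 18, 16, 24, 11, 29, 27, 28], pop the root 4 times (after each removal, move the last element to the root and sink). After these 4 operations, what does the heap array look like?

[16, 18, 24, 28, 27, 29]

extract-min #1 returns 3:
  remove root 3; move last element 28 to root → [28, 9, 4, 18, 16, 24, 11, 29, 27]
  28 vs smaller child 4 at index 2, swap → [4, 9, 28, 18, 16, 24, 11, 29, 27]
  28 vs smaller child 11 at index 6, swap → [4, 9, 11, 18, 16, 24, 28, 29, 27]
extract-min #2 returns 4:
  remove root 4; move last element 27 to root → [27, 9, 11, 18, 16, 24, 28, 29]
  27 vs smaller child 9 at index 1, swap → [9, 27, 11, 18, 16, 24, 28, 29]
  27 vs smaller child 16 at index 4, swap → [9, 16, 11, 18, 27, 24, 28, 29]
extract-min #3 returns 9:
  remove root 9; move last element 29 to root → [29, 16, 11, 18, 27, 24, 28]
  29 vs smaller child 11 at index 2, swap → [11, 16, 29, 18, 27, 24, 28]
  29 vs smaller child 24 at index 5, swap → [11, 16, 24, 18, 27, 29, 28]
extract-min #4 returns 11:
  remove root 11; move last element 28 to root → [28, 16, 24, 18, 27, 29]
  28 vs smaller child 16 at index 1, swap → [16, 28, 24, 18, 27, 29]
  28 vs smaller child 18 at index 3, swap → [16, 18, 24, 28, 27, 29]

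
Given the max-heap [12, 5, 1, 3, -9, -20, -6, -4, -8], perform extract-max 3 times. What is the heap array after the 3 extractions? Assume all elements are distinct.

extract-max #1 returns 12:
  remove root 12; move last element -8 to root → [-8, 5, 1, 3, -9, -20, -6, -4]
  -8 vs larger child 5 at index 1, swap → [5, -8, 1, 3, -9, -20, -6, -4]
  -8 vs larger child 3 at index 3, swap → [5, 3, 1, -8, -9, -20, -6, -4]
  -8 vs only child -4 at index 7, swap → [5, 3, 1, -4, -9, -20, -6, -8]
extract-max #2 returns 5:
  remove root 5; move last element -8 to root → [-8, 3, 1, -4, -9, -20, -6]
  -8 vs larger child 3 at index 1, swap → [3, -8, 1, -4, -9, -20, -6]
  -8 vs larger child -4 at index 3, swap → [3, -4, 1, -8, -9, -20, -6]
extract-max #3 returns 3:
  remove root 3; move last element -6 to root → [-6, -4, 1, -8, -9, -20]
  -6 vs larger child 1 at index 2, swap → [1, -4, -6, -8, -9, -20]

[1, -4, -6, -8, -9, -20]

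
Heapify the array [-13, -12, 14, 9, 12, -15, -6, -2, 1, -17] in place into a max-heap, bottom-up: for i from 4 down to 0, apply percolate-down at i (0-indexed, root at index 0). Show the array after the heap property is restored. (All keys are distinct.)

[14, 12, -6, 9, -12, -15, -13, -2, 1, -17]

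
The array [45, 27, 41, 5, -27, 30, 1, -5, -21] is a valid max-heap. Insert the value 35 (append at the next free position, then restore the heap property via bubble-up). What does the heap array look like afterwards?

[45, 35, 41, 5, 27, 30, 1, -5, -21, -27]

append 35 at index 9 → [45, 27, 41, 5, -27, 30, 1, -5, -21, 35]
35 > parent -27 at index 4, swap → [45, 27, 41, 5, 35, 30, 1, -5, -21, -27]
35 > parent 27 at index 1, swap → [45, 35, 41, 5, 27, 30, 1, -5, -21, -27]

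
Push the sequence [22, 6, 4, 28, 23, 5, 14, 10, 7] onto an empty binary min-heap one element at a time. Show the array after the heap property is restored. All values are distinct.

[4, 7, 5, 10, 23, 6, 14, 28, 22]

Insert 22:
  append 22 at index 0 → [22] (no swap needed)
Insert 6:
  append 6 at index 1 → [22, 6]
  6 < parent 22 at index 0, swap → [6, 22]
Insert 4:
  append 4 at index 2 → [6, 22, 4]
  4 < parent 6 at index 0, swap → [4, 22, 6]
Insert 28:
  append 28 at index 3 → [4, 22, 6, 28] (no swap needed)
Insert 23:
  append 23 at index 4 → [4, 22, 6, 28, 23] (no swap needed)
Insert 5:
  append 5 at index 5 → [4, 22, 6, 28, 23, 5]
  5 < parent 6 at index 2, swap → [4, 22, 5, 28, 23, 6]
Insert 14:
  append 14 at index 6 → [4, 22, 5, 28, 23, 6, 14] (no swap needed)
Insert 10:
  append 10 at index 7 → [4, 22, 5, 28, 23, 6, 14, 10]
  10 < parent 28 at index 3, swap → [4, 22, 5, 10, 23, 6, 14, 28]
  10 < parent 22 at index 1, swap → [4, 10, 5, 22, 23, 6, 14, 28]
Insert 7:
  append 7 at index 8 → [4, 10, 5, 22, 23, 6, 14, 28, 7]
  7 < parent 22 at index 3, swap → [4, 10, 5, 7, 23, 6, 14, 28, 22]
  7 < parent 10 at index 1, swap → [4, 7, 5, 10, 23, 6, 14, 28, 22]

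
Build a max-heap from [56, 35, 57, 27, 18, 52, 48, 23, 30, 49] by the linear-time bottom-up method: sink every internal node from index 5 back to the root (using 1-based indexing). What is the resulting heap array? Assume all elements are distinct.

sift down from index 5:
  18 vs only child 49 at index 10, swap → [56, 35, 57, 27, 49, 52, 48, 23, 30, 18]
sift down from index 4:
  27 vs larger child 30 at index 9, swap → [56, 35, 57, 30, 49, 52, 48, 23, 27, 18]
sift down from index 3: already satisfies heap property
sift down from index 2:
  35 vs larger child 49 at index 5, swap → [56, 49, 57, 30, 35, 52, 48, 23, 27, 18]
sift down from index 1:
  56 vs larger child 57 at index 3, swap → [57, 49, 56, 30, 35, 52, 48, 23, 27, 18]

[57, 49, 56, 30, 35, 52, 48, 23, 27, 18]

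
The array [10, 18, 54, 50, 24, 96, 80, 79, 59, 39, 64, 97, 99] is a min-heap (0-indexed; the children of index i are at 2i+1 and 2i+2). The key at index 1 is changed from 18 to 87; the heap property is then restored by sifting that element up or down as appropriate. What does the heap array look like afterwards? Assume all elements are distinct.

[10, 24, 54, 50, 39, 96, 80, 79, 59, 87, 64, 97, 99]

set index 1 from 18 to 87 → [10, 87, 54, 50, 24, 96, 80, 79, 59, 39, 64, 97, 99]
87 vs smaller child 24 at index 4, swap → [10, 24, 54, 50, 87, 96, 80, 79, 59, 39, 64, 97, 99]
87 vs smaller child 39 at index 9, swap → [10, 24, 54, 50, 39, 96, 80, 79, 59, 87, 64, 97, 99]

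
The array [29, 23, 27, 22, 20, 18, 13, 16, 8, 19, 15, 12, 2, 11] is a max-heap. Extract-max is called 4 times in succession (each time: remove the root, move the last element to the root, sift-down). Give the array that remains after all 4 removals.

[20, 19, 18, 16, 15, 12, 13, 2, 8, 11]

extract-max #1 returns 29:
  remove root 29; move last element 11 to root → [11, 23, 27, 22, 20, 18, 13, 16, 8, 19, 15, 12, 2]
  11 vs larger child 27 at index 2, swap → [27, 23, 11, 22, 20, 18, 13, 16, 8, 19, 15, 12, 2]
  11 vs larger child 18 at index 5, swap → [27, 23, 18, 22, 20, 11, 13, 16, 8, 19, 15, 12, 2]
  11 vs larger child 12 at index 11, swap → [27, 23, 18, 22, 20, 12, 13, 16, 8, 19, 15, 11, 2]
extract-max #2 returns 27:
  remove root 27; move last element 2 to root → [2, 23, 18, 22, 20, 12, 13, 16, 8, 19, 15, 11]
  2 vs larger child 23 at index 1, swap → [23, 2, 18, 22, 20, 12, 13, 16, 8, 19, 15, 11]
  2 vs larger child 22 at index 3, swap → [23, 22, 18, 2, 20, 12, 13, 16, 8, 19, 15, 11]
  2 vs larger child 16 at index 7, swap → [23, 22, 18, 16, 20, 12, 13, 2, 8, 19, 15, 11]
extract-max #3 returns 23:
  remove root 23; move last element 11 to root → [11, 22, 18, 16, 20, 12, 13, 2, 8, 19, 15]
  11 vs larger child 22 at index 1, swap → [22, 11, 18, 16, 20, 12, 13, 2, 8, 19, 15]
  11 vs larger child 20 at index 4, swap → [22, 20, 18, 16, 11, 12, 13, 2, 8, 19, 15]
  11 vs larger child 19 at index 9, swap → [22, 20, 18, 16, 19, 12, 13, 2, 8, 11, 15]
extract-max #4 returns 22:
  remove root 22; move last element 15 to root → [15, 20, 18, 16, 19, 12, 13, 2, 8, 11]
  15 vs larger child 20 at index 1, swap → [20, 15, 18, 16, 19, 12, 13, 2, 8, 11]
  15 vs larger child 19 at index 4, swap → [20, 19, 18, 16, 15, 12, 13, 2, 8, 11]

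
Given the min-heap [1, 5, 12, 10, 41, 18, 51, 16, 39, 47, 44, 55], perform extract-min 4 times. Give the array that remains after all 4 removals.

extract-min #1 returns 1:
  remove root 1; move last element 55 to root → [55, 5, 12, 10, 41, 18, 51, 16, 39, 47, 44]
  55 vs smaller child 5 at index 1, swap → [5, 55, 12, 10, 41, 18, 51, 16, 39, 47, 44]
  55 vs smaller child 10 at index 3, swap → [5, 10, 12, 55, 41, 18, 51, 16, 39, 47, 44]
  55 vs smaller child 16 at index 7, swap → [5, 10, 12, 16, 41, 18, 51, 55, 39, 47, 44]
extract-min #2 returns 5:
  remove root 5; move last element 44 to root → [44, 10, 12, 16, 41, 18, 51, 55, 39, 47]
  44 vs smaller child 10 at index 1, swap → [10, 44, 12, 16, 41, 18, 51, 55, 39, 47]
  44 vs smaller child 16 at index 3, swap → [10, 16, 12, 44, 41, 18, 51, 55, 39, 47]
  44 vs smaller child 39 at index 8, swap → [10, 16, 12, 39, 41, 18, 51, 55, 44, 47]
extract-min #3 returns 10:
  remove root 10; move last element 47 to root → [47, 16, 12, 39, 41, 18, 51, 55, 44]
  47 vs smaller child 12 at index 2, swap → [12, 16, 47, 39, 41, 18, 51, 55, 44]
  47 vs smaller child 18 at index 5, swap → [12, 16, 18, 39, 41, 47, 51, 55, 44]
extract-min #4 returns 12:
  remove root 12; move last element 44 to root → [44, 16, 18, 39, 41, 47, 51, 55]
  44 vs smaller child 16 at index 1, swap → [16, 44, 18, 39, 41, 47, 51, 55]
  44 vs smaller child 39 at index 3, swap → [16, 39, 18, 44, 41, 47, 51, 55]

[16, 39, 18, 44, 41, 47, 51, 55]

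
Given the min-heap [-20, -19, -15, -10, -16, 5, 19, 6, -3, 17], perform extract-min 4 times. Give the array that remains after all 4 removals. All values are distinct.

[-10, -3, 5, 19, 17, 6]

extract-min #1 returns -20:
  remove root -20; move last element 17 to root → [17, -19, -15, -10, -16, 5, 19, 6, -3]
  17 vs smaller child -19 at index 1, swap → [-19, 17, -15, -10, -16, 5, 19, 6, -3]
  17 vs smaller child -16 at index 4, swap → [-19, -16, -15, -10, 17, 5, 19, 6, -3]
extract-min #2 returns -19:
  remove root -19; move last element -3 to root → [-3, -16, -15, -10, 17, 5, 19, 6]
  -3 vs smaller child -16 at index 1, swap → [-16, -3, -15, -10, 17, 5, 19, 6]
  -3 vs smaller child -10 at index 3, swap → [-16, -10, -15, -3, 17, 5, 19, 6]
extract-min #3 returns -16:
  remove root -16; move last element 6 to root → [6, -10, -15, -3, 17, 5, 19]
  6 vs smaller child -15 at index 2, swap → [-15, -10, 6, -3, 17, 5, 19]
  6 vs smaller child 5 at index 5, swap → [-15, -10, 5, -3, 17, 6, 19]
extract-min #4 returns -15:
  remove root -15; move last element 19 to root → [19, -10, 5, -3, 17, 6]
  19 vs smaller child -10 at index 1, swap → [-10, 19, 5, -3, 17, 6]
  19 vs smaller child -3 at index 3, swap → [-10, -3, 5, 19, 17, 6]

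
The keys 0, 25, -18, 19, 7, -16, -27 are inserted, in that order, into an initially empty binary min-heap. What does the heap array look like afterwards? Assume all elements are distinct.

Insert 0:
  append 0 at index 0 → [0] (no swap needed)
Insert 25:
  append 25 at index 1 → [0, 25] (no swap needed)
Insert -18:
  append -18 at index 2 → [0, 25, -18]
  -18 < parent 0 at index 0, swap → [-18, 25, 0]
Insert 19:
  append 19 at index 3 → [-18, 25, 0, 19]
  19 < parent 25 at index 1, swap → [-18, 19, 0, 25]
Insert 7:
  append 7 at index 4 → [-18, 19, 0, 25, 7]
  7 < parent 19 at index 1, swap → [-18, 7, 0, 25, 19]
Insert -16:
  append -16 at index 5 → [-18, 7, 0, 25, 19, -16]
  -16 < parent 0 at index 2, swap → [-18, 7, -16, 25, 19, 0]
Insert -27:
  append -27 at index 6 → [-18, 7, -16, 25, 19, 0, -27]
  -27 < parent -16 at index 2, swap → [-18, 7, -27, 25, 19, 0, -16]
  -27 < parent -18 at index 0, swap → [-27, 7, -18, 25, 19, 0, -16]

[-27, 7, -18, 25, 19, 0, -16]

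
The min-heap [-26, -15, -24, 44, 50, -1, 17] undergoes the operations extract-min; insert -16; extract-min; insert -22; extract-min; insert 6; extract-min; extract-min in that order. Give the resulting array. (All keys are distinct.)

[-1, 6, 17, 44, 50]

extract-min → returns -26:
  remove root -26; move last element 17 to root → [17, -15, -24, 44, 50, -1]
  17 vs smaller child -24 at index 2, swap → [-24, -15, 17, 44, 50, -1]
  17 vs only child -1 at index 5, swap → [-24, -15, -1, 44, 50, 17]
insert -16:
  append -16 at index 6 → [-24, -15, -1, 44, 50, 17, -16]
  -16 < parent -1 at index 2, swap → [-24, -15, -16, 44, 50, 17, -1]
extract-min → returns -24:
  remove root -24; move last element -1 to root → [-1, -15, -16, 44, 50, 17]
  -1 vs smaller child -16 at index 2, swap → [-16, -15, -1, 44, 50, 17]
insert -22:
  append -22 at index 6 → [-16, -15, -1, 44, 50, 17, -22]
  -22 < parent -1 at index 2, swap → [-16, -15, -22, 44, 50, 17, -1]
  -22 < parent -16 at index 0, swap → [-22, -15, -16, 44, 50, 17, -1]
extract-min → returns -22:
  remove root -22; move last element -1 to root → [-1, -15, -16, 44, 50, 17]
  -1 vs smaller child -16 at index 2, swap → [-16, -15, -1, 44, 50, 17]
insert 6:
  append 6 at index 6 → [-16, -15, -1, 44, 50, 17, 6] (no swap needed)
extract-min → returns -16:
  remove root -16; move last element 6 to root → [6, -15, -1, 44, 50, 17]
  6 vs smaller child -15 at index 1, swap → [-15, 6, -1, 44, 50, 17]
extract-min → returns -15:
  remove root -15; move last element 17 to root → [17, 6, -1, 44, 50]
  17 vs smaller child -1 at index 2, swap → [-1, 6, 17, 44, 50]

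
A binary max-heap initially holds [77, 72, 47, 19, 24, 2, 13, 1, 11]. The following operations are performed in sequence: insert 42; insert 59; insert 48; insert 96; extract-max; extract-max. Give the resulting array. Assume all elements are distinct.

insert 42:
  append 42 at index 9 → [77, 72, 47, 19, 24, 2, 13, 1, 11, 42]
  42 > parent 24 at index 4, swap → [77, 72, 47, 19, 42, 2, 13, 1, 11, 24]
insert 59:
  append 59 at index 10 → [77, 72, 47, 19, 42, 2, 13, 1, 11, 24, 59]
  59 > parent 42 at index 4, swap → [77, 72, 47, 19, 59, 2, 13, 1, 11, 24, 42]
insert 48:
  append 48 at index 11 → [77, 72, 47, 19, 59, 2, 13, 1, 11, 24, 42, 48]
  48 > parent 2 at index 5, swap → [77, 72, 47, 19, 59, 48, 13, 1, 11, 24, 42, 2]
  48 > parent 47 at index 2, swap → [77, 72, 48, 19, 59, 47, 13, 1, 11, 24, 42, 2]
insert 96:
  append 96 at index 12 → [77, 72, 48, 19, 59, 47, 13, 1, 11, 24, 42, 2, 96]
  96 > parent 47 at index 5, swap → [77, 72, 48, 19, 59, 96, 13, 1, 11, 24, 42, 2, 47]
  96 > parent 48 at index 2, swap → [77, 72, 96, 19, 59, 48, 13, 1, 11, 24, 42, 2, 47]
  96 > parent 77 at index 0, swap → [96, 72, 77, 19, 59, 48, 13, 1, 11, 24, 42, 2, 47]
extract-max → returns 96:
  remove root 96; move last element 47 to root → [47, 72, 77, 19, 59, 48, 13, 1, 11, 24, 42, 2]
  47 vs larger child 77 at index 2, swap → [77, 72, 47, 19, 59, 48, 13, 1, 11, 24, 42, 2]
  47 vs larger child 48 at index 5, swap → [77, 72, 48, 19, 59, 47, 13, 1, 11, 24, 42, 2]
extract-max → returns 77:
  remove root 77; move last element 2 to root → [2, 72, 48, 19, 59, 47, 13, 1, 11, 24, 42]
  2 vs larger child 72 at index 1, swap → [72, 2, 48, 19, 59, 47, 13, 1, 11, 24, 42]
  2 vs larger child 59 at index 4, swap → [72, 59, 48, 19, 2, 47, 13, 1, 11, 24, 42]
  2 vs larger child 42 at index 10, swap → [72, 59, 48, 19, 42, 47, 13, 1, 11, 24, 2]

[72, 59, 48, 19, 42, 47, 13, 1, 11, 24, 2]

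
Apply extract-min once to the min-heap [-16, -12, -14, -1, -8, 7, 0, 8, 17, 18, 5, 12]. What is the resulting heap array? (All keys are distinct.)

[-14, -12, 0, -1, -8, 7, 12, 8, 17, 18, 5]

remove root -16; move last element 12 to root → [12, -12, -14, -1, -8, 7, 0, 8, 17, 18, 5]
12 vs smaller child -14 at index 2, swap → [-14, -12, 12, -1, -8, 7, 0, 8, 17, 18, 5]
12 vs smaller child 0 at index 6, swap → [-14, -12, 0, -1, -8, 7, 12, 8, 17, 18, 5]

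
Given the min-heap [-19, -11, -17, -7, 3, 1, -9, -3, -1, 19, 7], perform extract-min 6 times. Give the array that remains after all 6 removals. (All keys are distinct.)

extract-min #1 returns -19:
  remove root -19; move last element 7 to root → [7, -11, -17, -7, 3, 1, -9, -3, -1, 19]
  7 vs smaller child -17 at index 2, swap → [-17, -11, 7, -7, 3, 1, -9, -3, -1, 19]
  7 vs smaller child -9 at index 6, swap → [-17, -11, -9, -7, 3, 1, 7, -3, -1, 19]
extract-min #2 returns -17:
  remove root -17; move last element 19 to root → [19, -11, -9, -7, 3, 1, 7, -3, -1]
  19 vs smaller child -11 at index 1, swap → [-11, 19, -9, -7, 3, 1, 7, -3, -1]
  19 vs smaller child -7 at index 3, swap → [-11, -7, -9, 19, 3, 1, 7, -3, -1]
  19 vs smaller child -3 at index 7, swap → [-11, -7, -9, -3, 3, 1, 7, 19, -1]
extract-min #3 returns -11:
  remove root -11; move last element -1 to root → [-1, -7, -9, -3, 3, 1, 7, 19]
  -1 vs smaller child -9 at index 2, swap → [-9, -7, -1, -3, 3, 1, 7, 19]
extract-min #4 returns -9:
  remove root -9; move last element 19 to root → [19, -7, -1, -3, 3, 1, 7]
  19 vs smaller child -7 at index 1, swap → [-7, 19, -1, -3, 3, 1, 7]
  19 vs smaller child -3 at index 3, swap → [-7, -3, -1, 19, 3, 1, 7]
extract-min #5 returns -7:
  remove root -7; move last element 7 to root → [7, -3, -1, 19, 3, 1]
  7 vs smaller child -3 at index 1, swap → [-3, 7, -1, 19, 3, 1]
  7 vs smaller child 3 at index 4, swap → [-3, 3, -1, 19, 7, 1]
extract-min #6 returns -3:
  remove root -3; move last element 1 to root → [1, 3, -1, 19, 7]
  1 vs smaller child -1 at index 2, swap → [-1, 3, 1, 19, 7]

[-1, 3, 1, 19, 7]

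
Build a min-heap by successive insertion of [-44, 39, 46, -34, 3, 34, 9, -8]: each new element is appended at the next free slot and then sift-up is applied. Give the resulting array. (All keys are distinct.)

[-44, -34, 9, -8, 3, 46, 34, 39]

Insert -44:
  append -44 at index 0 → [-44] (no swap needed)
Insert 39:
  append 39 at index 1 → [-44, 39] (no swap needed)
Insert 46:
  append 46 at index 2 → [-44, 39, 46] (no swap needed)
Insert -34:
  append -34 at index 3 → [-44, 39, 46, -34]
  -34 < parent 39 at index 1, swap → [-44, -34, 46, 39]
Insert 3:
  append 3 at index 4 → [-44, -34, 46, 39, 3] (no swap needed)
Insert 34:
  append 34 at index 5 → [-44, -34, 46, 39, 3, 34]
  34 < parent 46 at index 2, swap → [-44, -34, 34, 39, 3, 46]
Insert 9:
  append 9 at index 6 → [-44, -34, 34, 39, 3, 46, 9]
  9 < parent 34 at index 2, swap → [-44, -34, 9, 39, 3, 46, 34]
Insert -8:
  append -8 at index 7 → [-44, -34, 9, 39, 3, 46, 34, -8]
  -8 < parent 39 at index 3, swap → [-44, -34, 9, -8, 3, 46, 34, 39]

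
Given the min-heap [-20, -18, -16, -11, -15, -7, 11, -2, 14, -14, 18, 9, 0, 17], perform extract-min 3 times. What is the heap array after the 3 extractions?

extract-min #1 returns -20:
  remove root -20; move last element 17 to root → [17, -18, -16, -11, -15, -7, 11, -2, 14, -14, 18, 9, 0]
  17 vs smaller child -18 at index 1, swap → [-18, 17, -16, -11, -15, -7, 11, -2, 14, -14, 18, 9, 0]
  17 vs smaller child -15 at index 4, swap → [-18, -15, -16, -11, 17, -7, 11, -2, 14, -14, 18, 9, 0]
  17 vs smaller child -14 at index 9, swap → [-18, -15, -16, -11, -14, -7, 11, -2, 14, 17, 18, 9, 0]
extract-min #2 returns -18:
  remove root -18; move last element 0 to root → [0, -15, -16, -11, -14, -7, 11, -2, 14, 17, 18, 9]
  0 vs smaller child -16 at index 2, swap → [-16, -15, 0, -11, -14, -7, 11, -2, 14, 17, 18, 9]
  0 vs smaller child -7 at index 5, swap → [-16, -15, -7, -11, -14, 0, 11, -2, 14, 17, 18, 9]
extract-min #3 returns -16:
  remove root -16; move last element 9 to root → [9, -15, -7, -11, -14, 0, 11, -2, 14, 17, 18]
  9 vs smaller child -15 at index 1, swap → [-15, 9, -7, -11, -14, 0, 11, -2, 14, 17, 18]
  9 vs smaller child -14 at index 4, swap → [-15, -14, -7, -11, 9, 0, 11, -2, 14, 17, 18]

[-15, -14, -7, -11, 9, 0, 11, -2, 14, 17, 18]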